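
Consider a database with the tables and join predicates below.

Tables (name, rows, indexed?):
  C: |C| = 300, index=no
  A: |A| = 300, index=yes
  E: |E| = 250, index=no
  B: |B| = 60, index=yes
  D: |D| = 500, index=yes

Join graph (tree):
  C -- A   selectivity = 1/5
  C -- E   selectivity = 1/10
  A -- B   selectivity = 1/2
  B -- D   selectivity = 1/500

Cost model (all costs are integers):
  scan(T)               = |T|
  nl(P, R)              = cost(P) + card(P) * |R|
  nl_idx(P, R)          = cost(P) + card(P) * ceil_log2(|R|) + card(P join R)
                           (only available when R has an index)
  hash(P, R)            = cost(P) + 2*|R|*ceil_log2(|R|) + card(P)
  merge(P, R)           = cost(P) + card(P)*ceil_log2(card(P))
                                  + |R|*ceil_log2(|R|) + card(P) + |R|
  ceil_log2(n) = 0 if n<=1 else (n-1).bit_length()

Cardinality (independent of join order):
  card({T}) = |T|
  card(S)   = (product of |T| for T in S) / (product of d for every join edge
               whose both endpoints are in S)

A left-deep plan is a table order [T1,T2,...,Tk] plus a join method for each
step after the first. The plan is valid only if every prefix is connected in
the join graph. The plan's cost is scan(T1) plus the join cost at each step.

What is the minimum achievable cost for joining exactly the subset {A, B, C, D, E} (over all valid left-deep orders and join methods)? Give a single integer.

562480

Selinger DP over subsets of {A,B,C,D,E}:
  {C}: scan cost=300, card=300
  {A}: scan cost=300, card=300
  {E}: scan cost=250, card=250
  {B}: scan cost=60, card=60
  {D}: scan cost=500, card=500
  {AC}: card=18000; try (C,hash)→6000, (A,hash)→6000, (C,merge)→6300, (A,merge)→6300, (A,nl_idx)→21000, (C,nl)→90300 …(+1); best=6000 via (C,hash)
  {CE}: card=7500; try (E,hash)→4600, (C,merge)→5500, (E,merge)→5550, (C,hash)→5900, (C,nl)→75250, (E,nl)→75300; best=4600 via (E,hash)
  {AB}: card=9000; try (B,hash)→1320, (A,merge)→3480, (B,merge)→3720, (A,hash)→5520, (A,nl_idx)→9600, (B,nl_idx)→11100 …(+2); best=1320 via (B,hash)
  {BD}: card=60; try (D,nl_idx)→660, (B,hash)→1720, (B,nl_idx)→3560, (D,merge)→5480, (B,merge)→5920, (D,hash)→9120 …(+2); best=660 via (D,nl_idx)
  {ACE}: card=450000; try (A,hash)→17500, (E,hash)→28000, (A,merge)→112600, (E,merge)→296250, (A,nl_idx)→522100, (A,nl)→2254600 …(+1); best=17500 via (A,hash)
  {ABC}: card=540000; try (C,hash)→15720, (B,hash)→24720, (C,merge)→139320, (B,merge)→294420, (B,nl_idx)→654000, (B,nl)→1086000 …(+1); best=15720 via (C,hash)
  {ABD}: card=9000; try (A,merge)→4080, (A,hash)→6120, (A,nl_idx)→10200, (A,nl)→18660, (D,hash)→19320, (D,nl_idx)→91320 …(+2); best=4080 via (A,merge)
  {ABCE}: card=13500000; try (B,hash)→468220, (E,hash)→559720, (B,merge)→9017920, (E,merge)→11357970, (B,nl_idx)→16217500, (B,nl)→27017500 …(+1); best=468220 via (B,hash)
  {ABCD}: card=540000; try (C,hash)→18480, (C,merge)→142080, (D,hash)→564720, (C,nl)→2704080, (D,nl_idx)→5415720, (D,merge)→11360720 …(+1); best=18480 via (C,hash)
  {ABCDE}: card=13500000; try (E,hash)→562480, (E,merge)→11360730, (D,hash)→13977220, (E,nl)→135018480, (D,nl_idx)→135468220, (D,merge)→337973220 …(+1); best=562480 via (E,hash)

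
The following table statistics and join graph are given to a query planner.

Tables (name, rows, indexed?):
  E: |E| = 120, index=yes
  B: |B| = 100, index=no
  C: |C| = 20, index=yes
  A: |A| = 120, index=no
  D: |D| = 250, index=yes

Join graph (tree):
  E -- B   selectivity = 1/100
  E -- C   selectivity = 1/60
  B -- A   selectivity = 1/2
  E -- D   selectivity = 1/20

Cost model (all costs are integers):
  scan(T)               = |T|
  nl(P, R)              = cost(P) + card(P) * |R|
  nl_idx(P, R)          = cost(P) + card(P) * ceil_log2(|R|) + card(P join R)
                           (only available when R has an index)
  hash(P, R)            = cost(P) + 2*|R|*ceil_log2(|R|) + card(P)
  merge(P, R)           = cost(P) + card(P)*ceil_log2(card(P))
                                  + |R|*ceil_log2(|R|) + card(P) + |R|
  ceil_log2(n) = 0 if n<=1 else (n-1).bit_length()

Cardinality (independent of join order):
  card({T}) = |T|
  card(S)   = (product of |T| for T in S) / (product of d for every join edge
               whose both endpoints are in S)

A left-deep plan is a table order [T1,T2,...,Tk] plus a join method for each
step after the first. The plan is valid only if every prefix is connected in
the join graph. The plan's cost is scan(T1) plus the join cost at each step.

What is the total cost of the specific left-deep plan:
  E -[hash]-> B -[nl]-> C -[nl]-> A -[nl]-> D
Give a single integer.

step 1: scan E: cost=120, card=120
step 2: join B via hash
    card(P join B) = 120*100/(100) = 120
    cost = 120 + 2*100*7 + 120 = 1640
step 3: join C via nl
    card(P join C) = 120*20/(60) = 40
    cost = 1640 + 120*20 = 4040
step 4: join A via nl
    card(P join A) = 40*120/(2) = 2400
    cost = 4040 + 40*120 = 8840
step 5: join D via nl
    card(P join D) = 2400*250/(20) = 30000
    cost = 8840 + 2400*250 = 608840

608840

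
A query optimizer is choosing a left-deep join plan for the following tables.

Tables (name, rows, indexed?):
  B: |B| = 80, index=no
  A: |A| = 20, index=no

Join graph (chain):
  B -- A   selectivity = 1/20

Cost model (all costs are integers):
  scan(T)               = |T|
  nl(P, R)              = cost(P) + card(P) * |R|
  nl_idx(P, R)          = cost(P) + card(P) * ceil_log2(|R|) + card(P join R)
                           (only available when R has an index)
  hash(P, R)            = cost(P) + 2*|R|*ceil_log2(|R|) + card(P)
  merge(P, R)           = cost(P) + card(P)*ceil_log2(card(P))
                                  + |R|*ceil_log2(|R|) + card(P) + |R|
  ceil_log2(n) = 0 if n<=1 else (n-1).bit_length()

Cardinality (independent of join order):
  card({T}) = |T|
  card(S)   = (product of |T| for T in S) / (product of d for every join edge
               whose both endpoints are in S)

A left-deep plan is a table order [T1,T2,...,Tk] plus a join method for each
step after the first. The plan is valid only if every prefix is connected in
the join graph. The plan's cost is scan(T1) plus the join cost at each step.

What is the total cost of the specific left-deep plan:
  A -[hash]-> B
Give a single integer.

1160

step 1: scan A: cost=20, card=20
step 2: join B via hash
    card(P join B) = 20*80/(20) = 80
    cost = 20 + 2*80*7 + 20 = 1160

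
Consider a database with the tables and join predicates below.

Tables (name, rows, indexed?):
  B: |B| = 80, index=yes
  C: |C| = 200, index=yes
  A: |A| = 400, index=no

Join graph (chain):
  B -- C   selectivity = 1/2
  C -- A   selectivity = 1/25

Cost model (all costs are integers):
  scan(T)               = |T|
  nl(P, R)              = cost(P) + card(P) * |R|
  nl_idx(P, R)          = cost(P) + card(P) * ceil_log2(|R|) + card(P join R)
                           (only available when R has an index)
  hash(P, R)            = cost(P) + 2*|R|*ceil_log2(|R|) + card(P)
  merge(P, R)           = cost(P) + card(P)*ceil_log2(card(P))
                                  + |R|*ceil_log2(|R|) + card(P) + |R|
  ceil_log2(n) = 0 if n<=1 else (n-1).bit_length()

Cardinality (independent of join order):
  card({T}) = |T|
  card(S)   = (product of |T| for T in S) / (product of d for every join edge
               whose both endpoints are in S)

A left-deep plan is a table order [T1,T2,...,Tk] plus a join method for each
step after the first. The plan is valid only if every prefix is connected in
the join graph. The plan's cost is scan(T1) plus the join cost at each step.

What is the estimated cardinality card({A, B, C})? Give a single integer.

Tables in S: A(400), B(80), C(200)
Edges inside S: B-C(d=2), C-A(d=25)
numerator = 400 * 80 * 200 = 6400000
denominator = 2 * 25 = 50
card(S) = 6400000 / 50 = 128000

128000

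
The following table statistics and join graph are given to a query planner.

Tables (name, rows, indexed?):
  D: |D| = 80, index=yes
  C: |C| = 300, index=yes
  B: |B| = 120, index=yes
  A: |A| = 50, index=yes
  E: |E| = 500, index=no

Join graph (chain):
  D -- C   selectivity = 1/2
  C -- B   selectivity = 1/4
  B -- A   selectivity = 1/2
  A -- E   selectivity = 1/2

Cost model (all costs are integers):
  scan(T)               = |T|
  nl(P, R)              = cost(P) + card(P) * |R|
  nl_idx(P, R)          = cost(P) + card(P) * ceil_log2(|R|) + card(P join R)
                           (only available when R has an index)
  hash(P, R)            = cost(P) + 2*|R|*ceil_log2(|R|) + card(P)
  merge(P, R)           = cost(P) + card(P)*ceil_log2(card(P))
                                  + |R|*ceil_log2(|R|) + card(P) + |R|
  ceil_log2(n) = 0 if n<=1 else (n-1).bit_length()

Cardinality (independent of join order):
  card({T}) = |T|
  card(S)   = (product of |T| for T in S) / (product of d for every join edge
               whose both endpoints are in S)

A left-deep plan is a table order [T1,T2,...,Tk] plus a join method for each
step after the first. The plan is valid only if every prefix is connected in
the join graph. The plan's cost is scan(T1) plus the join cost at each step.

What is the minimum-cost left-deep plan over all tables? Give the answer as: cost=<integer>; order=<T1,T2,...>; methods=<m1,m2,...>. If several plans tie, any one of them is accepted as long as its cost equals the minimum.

cost=9244360; order=B,A,C,D,E; methods=hash,hash,hash,hash

Selinger DP (subsets sized 1..n):
  {D}: scan cost=80, card=80
  {C}: scan cost=300, card=300
  {B}: scan cost=120, card=120
  {A}: scan cost=50, card=50
  {E}: scan cost=500, card=500
  {CD}: card=12000; try (D,hash)→1720, (C,merge)→3720, (D,merge)→3940, (C,hash)→5560, (C,nl_idx)→12800, (D,nl_idx)→14400 …(+2); best=1720 via (D,hash)
  {BC}: card=9000; try (B,hash)→2280, (C,merge)→4080, (B,merge)→4260, (C,hash)→5640, (C,nl_idx)→10200, (B,nl_idx)→11400 …(+2); best=2280 via (B,hash)
  {AB}: card=3000; try (A,hash)→840, (B,merge)→1360, (A,merge)→1430, (B,hash)→1780, (B,nl_idx)→3400, (A,nl_idx)→3840 …(+2); best=840 via (A,hash)
  {AE}: card=12500; try (A,hash)→1600, (E,merge)→5400, (A,merge)→5850, (E,hash)→9100, (A,nl_idx)→16000, (E,nl)→25050 …(+1); best=1600 via (A,hash)
  {BCD}: card=360000; try (D,hash)→12400, (B,hash)→15400, (D,merge)→137920, (B,merge)→182680, (D,nl_idx)→425280, (B,nl_idx)→445720 …(+2); best=12400 via (D,hash)
  {ABC}: card=225000; try (C,hash)→9240, (A,hash)→11880, (C,merge)→42840, (A,merge)→137630, (C,nl_idx)→252840, (A,nl_idx)→281280 …(+2); best=9240 via (C,hash)
  {ABE}: card=750000; try (E,hash)→12840, (B,hash)→15780, (E,merge)→44840, (B,merge)→190060, (B,nl_idx)→839100, (E,nl)→1500840 …(+1); best=12840 via (E,hash)
  {ABCD}: card=9000000; try (D,hash)→235360, (A,hash)→373000, (D,merge)→4284880, (A,merge)→7212750, (D,nl_idx)→10584240, (A,nl_idx)→11172400 …(+2); best=235360 via (D,hash)
  {ABCE}: card=56250000; try (E,hash)→243240, (C,hash)→768240, (E,merge)→4289240, (C,merge)→15765840, (C,nl_idx)→63012840, (E,nl)→112509240 …(+1); best=243240 via (E,hash)
  {ABCDE}: card=2250000000; try (E,hash)→9244360, (D,hash)→56494360, (E,merge)→225240360, (D,merge)→1518993880, (D,nl_idx)→2643993240, (E,nl)→4500235360 …(+1); best=9244360 via (E,hash)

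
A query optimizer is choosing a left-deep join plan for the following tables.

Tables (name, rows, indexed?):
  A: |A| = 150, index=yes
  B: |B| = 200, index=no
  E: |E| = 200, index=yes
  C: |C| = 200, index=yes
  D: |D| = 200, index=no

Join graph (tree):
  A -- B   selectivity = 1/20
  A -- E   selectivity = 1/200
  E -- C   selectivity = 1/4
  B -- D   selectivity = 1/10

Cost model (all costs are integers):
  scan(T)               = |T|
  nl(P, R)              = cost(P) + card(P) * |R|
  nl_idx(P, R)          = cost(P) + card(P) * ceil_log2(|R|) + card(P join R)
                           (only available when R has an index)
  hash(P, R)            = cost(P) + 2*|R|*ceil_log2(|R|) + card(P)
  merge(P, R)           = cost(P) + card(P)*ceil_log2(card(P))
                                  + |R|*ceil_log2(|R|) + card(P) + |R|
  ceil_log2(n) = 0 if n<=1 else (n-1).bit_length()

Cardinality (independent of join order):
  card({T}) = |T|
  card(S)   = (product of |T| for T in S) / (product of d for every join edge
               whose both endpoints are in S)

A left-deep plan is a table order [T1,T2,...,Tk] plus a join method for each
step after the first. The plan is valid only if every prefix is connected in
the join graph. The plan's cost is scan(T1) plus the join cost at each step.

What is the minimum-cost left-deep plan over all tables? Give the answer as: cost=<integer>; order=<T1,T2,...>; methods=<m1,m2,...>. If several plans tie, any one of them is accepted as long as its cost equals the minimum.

Selinger DP (subsets sized 1..n):
  {A}: scan cost=150, card=150
  {B}: scan cost=200, card=200
  {E}: scan cost=200, card=200
  {C}: scan cost=200, card=200
  {D}: scan cost=200, card=200
  {AB}: card=1500; try (A,hash)→2800, (B,merge)→3300, (A,nl_idx)→3300, (A,merge)→3350, (B,hash)→3500, (B,nl)→30150 …(+1); best=2800 via (A,hash)
  {AE}: card=150; try (E,nl_idx)→1500, (A,nl_idx)→1950, (A,hash)→2800, (E,merge)→3300, (A,merge)→3350, (E,hash)→3500 …(+2); best=1500 via (E,nl_idx)
  {BD}: card=4000; try (D,hash)→3600, (B,hash)→3600, (D,merge)→3800, (B,merge)→3800, (D,nl)→40200, (B,nl)→40200; best=3600 via (D,hash)
  {CE}: card=10000; try (E,hash)→3600, (C,hash)→3600, (E,merge)→3800, (C,merge)→3800, (E,nl_idx)→11800, (C,nl_idx)→11800 …(+2); best=3600 via (E,hash)
  {ABE}: card=1500; try (B,merge)→4650, (B,hash)→4850, (E,hash)→7500, (E,nl_idx)→16300, (E,merge)→22600, (B,nl)→31500 …(+1); best=4650 via (B,merge)
  {ABD}: card=30000; try (D,hash)→7500, (A,hash)→10000, (D,merge)→22600, (A,merge)→56950, (A,nl_idx)→65600, (D,nl)→302800 …(+1); best=7500 via (D,hash)
  {ACE}: card=7500; try (C,merge)→4650, (C,hash)→4850, (C,nl_idx)→10200, (A,hash)→16000, (C,nl)→31500, (A,nl_idx)→91100 …(+2); best=4650 via (C,merge)
  {ABCE}: card=75000; try (C,hash)→9350, (B,hash)→15350, (C,merge)→24450, (C,nl_idx)→91650, (B,merge)→111450, (C,nl)→304650 …(+1); best=9350 via (C,hash)
  {ABDE}: card=30000; try (D,hash)→9350, (D,merge)→24450, (E,hash)→40700, (E,nl_idx)→277500, (D,nl)→304650, (E,merge)→489300 …(+1); best=9350 via (D,hash)
  {ABCDE}: card=1500000; try (C,hash)→42550, (D,hash)→87550, (C,merge)→491150, (D,merge)→1361150, (C,nl_idx)→1749350, (C,nl)→6009350 …(+1); best=42550 via (C,hash)

cost=42550; order=A,E,B,D,C; methods=nl_idx,merge,hash,hash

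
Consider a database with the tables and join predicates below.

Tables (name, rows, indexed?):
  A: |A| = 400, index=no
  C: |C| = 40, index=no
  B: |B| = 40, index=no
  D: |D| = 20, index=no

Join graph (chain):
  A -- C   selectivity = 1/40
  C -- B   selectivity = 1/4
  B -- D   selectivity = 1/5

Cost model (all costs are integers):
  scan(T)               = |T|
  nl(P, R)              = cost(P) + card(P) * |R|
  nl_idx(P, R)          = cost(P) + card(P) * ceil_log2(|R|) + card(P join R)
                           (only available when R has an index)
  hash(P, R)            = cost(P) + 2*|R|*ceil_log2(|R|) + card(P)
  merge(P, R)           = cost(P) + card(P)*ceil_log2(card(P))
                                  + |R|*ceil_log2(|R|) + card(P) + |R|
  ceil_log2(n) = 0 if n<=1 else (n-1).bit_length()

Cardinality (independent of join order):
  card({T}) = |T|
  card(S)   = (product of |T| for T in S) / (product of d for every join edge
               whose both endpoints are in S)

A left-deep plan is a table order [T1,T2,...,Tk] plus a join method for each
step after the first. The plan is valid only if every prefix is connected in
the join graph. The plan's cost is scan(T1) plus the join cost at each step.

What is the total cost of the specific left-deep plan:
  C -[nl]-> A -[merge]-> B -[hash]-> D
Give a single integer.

24520

step 1: scan C: cost=40, card=40
step 2: join A via nl
    card(P join A) = 40*400/(40) = 400
    cost = 40 + 40*400 = 16040
step 3: join B via merge
    card(P join B) = 400*40/(4) = 4000
    cost = 16040 + 400*9 + 40*6 + 400 + 40 = 20320
step 4: join D via hash
    card(P join D) = 4000*20/(5) = 16000
    cost = 20320 + 2*20*5 + 4000 = 24520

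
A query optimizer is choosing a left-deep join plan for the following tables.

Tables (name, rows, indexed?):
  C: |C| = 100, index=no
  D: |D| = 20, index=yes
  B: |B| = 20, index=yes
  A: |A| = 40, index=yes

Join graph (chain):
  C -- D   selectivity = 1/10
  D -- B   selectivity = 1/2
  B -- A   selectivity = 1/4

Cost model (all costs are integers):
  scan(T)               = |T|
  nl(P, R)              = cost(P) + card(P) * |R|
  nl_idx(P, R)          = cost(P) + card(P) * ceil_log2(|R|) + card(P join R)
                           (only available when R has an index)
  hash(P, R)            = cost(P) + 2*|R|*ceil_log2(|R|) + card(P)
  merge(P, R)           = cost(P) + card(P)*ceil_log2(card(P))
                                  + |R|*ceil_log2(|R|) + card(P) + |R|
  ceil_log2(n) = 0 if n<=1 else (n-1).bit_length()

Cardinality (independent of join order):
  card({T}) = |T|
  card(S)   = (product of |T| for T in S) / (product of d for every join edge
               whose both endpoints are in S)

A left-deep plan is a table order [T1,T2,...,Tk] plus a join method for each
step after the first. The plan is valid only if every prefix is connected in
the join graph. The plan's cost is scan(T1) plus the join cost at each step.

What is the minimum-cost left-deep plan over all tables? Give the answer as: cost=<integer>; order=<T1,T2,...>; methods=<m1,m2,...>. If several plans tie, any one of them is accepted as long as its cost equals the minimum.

cost=3280; order=C,D,B,A; methods=hash,hash,hash

Selinger DP (subsets sized 1..n):
  {C}: scan cost=100, card=100
  {D}: scan cost=20, card=20
  {B}: scan cost=20, card=20
  {A}: scan cost=40, card=40
  {CD}: card=200; try (D,hash)→400, (D,nl_idx)→800, (C,merge)→940, (D,merge)→1020, (C,hash)→1440, (C,nl)→2020 …(+1); best=400 via (D,hash)
  {BD}: card=200; try (D,hash)→240, (B,hash)→240, (D,merge)→260, (B,merge)→260, (D,nl_idx)→320, (B,nl_idx)→320 …(+2); best=240 via (D,hash)
  {AB}: card=200; try (B,hash)→280, (A,nl_idx)→340, (A,merge)→420, (B,merge)→440, (B,nl_idx)→440, (A,hash)→520 …(+2); best=280 via (B,hash)
  {BCD}: card=2000; try (B,hash)→800, (C,hash)→1840, (B,merge)→2320, (C,merge)→2840, (B,nl_idx)→3400, (B,nl)→4400 …(+1); best=800 via (B,hash)
  {ABD}: card=2000; try (D,hash)→680, (A,hash)→920, (D,merge)→2200, (A,merge)→2320, (D,nl_idx)→3280, (A,nl_idx)→3440 …(+2); best=680 via (D,hash)
  {ABCD}: card=20000; try (A,hash)→3280, (C,hash)→4080, (A,merge)→25080, (C,merge)→25480, (A,nl_idx)→32800, (A,nl)→80800 …(+1); best=3280 via (A,hash)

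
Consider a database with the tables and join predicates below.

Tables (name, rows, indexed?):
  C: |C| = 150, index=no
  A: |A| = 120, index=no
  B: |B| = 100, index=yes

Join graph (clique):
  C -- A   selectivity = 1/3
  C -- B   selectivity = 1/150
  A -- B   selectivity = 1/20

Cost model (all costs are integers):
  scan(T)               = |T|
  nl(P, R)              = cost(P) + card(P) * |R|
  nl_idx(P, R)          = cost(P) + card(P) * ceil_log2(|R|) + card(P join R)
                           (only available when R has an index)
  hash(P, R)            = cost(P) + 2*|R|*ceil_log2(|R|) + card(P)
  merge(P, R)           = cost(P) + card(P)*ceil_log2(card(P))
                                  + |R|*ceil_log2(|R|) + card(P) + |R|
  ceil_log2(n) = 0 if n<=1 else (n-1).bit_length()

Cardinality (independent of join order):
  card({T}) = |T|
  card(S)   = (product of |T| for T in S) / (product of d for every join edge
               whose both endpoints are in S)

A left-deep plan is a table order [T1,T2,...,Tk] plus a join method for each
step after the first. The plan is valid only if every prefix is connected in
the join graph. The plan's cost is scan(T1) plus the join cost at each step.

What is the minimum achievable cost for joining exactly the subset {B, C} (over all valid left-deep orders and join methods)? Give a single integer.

1300

Selinger DP over subsets of {B,C}:
  {C}: scan cost=150, card=150
  {B}: scan cost=100, card=100
  {BC}: card=100; try (B,nl_idx)→1300, (B,hash)→1700, (C,merge)→2250, (B,merge)→2300, (C,hash)→2600, (C,nl)→15100 …(+1); best=1300 via (B,nl_idx)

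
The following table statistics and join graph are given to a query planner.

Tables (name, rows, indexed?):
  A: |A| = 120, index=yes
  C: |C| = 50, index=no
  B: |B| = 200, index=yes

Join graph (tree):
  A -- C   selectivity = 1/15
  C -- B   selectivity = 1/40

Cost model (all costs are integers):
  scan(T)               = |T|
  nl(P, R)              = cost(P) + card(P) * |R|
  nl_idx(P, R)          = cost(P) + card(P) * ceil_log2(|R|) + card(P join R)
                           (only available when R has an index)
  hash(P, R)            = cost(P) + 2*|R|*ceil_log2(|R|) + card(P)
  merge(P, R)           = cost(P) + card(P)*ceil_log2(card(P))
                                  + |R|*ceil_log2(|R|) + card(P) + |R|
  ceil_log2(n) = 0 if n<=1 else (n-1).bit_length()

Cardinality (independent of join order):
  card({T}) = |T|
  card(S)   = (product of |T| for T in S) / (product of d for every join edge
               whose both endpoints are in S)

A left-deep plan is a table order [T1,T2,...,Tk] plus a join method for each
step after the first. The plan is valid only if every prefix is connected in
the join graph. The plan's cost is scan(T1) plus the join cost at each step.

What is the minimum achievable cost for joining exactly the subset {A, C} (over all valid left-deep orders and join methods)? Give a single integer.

800

Selinger DP over subsets of {A,C}:
  {A}: scan cost=120, card=120
  {C}: scan cost=50, card=50
  {AC}: card=400; try (A,nl_idx)→800, (C,hash)→840, (A,merge)→1360, (C,merge)→1430, (A,hash)→1780, (A,nl)→6050 …(+1); best=800 via (A,nl_idx)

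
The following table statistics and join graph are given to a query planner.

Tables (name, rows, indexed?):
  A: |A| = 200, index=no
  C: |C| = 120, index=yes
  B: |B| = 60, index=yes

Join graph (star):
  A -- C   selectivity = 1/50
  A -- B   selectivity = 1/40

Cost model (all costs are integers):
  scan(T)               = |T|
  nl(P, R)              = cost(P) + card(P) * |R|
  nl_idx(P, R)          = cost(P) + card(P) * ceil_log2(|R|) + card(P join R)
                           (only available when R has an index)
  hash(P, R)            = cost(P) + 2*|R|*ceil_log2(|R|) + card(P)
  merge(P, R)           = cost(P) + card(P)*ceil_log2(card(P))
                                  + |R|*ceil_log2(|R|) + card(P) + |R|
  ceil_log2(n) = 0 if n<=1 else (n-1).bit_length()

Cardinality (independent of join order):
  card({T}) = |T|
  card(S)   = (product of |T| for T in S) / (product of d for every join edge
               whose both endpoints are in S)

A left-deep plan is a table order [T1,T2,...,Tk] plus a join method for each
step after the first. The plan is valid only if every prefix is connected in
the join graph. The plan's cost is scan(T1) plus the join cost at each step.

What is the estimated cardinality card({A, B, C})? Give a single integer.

Tables in S: A(200), B(60), C(120)
Edges inside S: A-C(d=50), A-B(d=40)
numerator = 200 * 60 * 120 = 1440000
denominator = 50 * 40 = 2000
card(S) = 1440000 / 2000 = 720

720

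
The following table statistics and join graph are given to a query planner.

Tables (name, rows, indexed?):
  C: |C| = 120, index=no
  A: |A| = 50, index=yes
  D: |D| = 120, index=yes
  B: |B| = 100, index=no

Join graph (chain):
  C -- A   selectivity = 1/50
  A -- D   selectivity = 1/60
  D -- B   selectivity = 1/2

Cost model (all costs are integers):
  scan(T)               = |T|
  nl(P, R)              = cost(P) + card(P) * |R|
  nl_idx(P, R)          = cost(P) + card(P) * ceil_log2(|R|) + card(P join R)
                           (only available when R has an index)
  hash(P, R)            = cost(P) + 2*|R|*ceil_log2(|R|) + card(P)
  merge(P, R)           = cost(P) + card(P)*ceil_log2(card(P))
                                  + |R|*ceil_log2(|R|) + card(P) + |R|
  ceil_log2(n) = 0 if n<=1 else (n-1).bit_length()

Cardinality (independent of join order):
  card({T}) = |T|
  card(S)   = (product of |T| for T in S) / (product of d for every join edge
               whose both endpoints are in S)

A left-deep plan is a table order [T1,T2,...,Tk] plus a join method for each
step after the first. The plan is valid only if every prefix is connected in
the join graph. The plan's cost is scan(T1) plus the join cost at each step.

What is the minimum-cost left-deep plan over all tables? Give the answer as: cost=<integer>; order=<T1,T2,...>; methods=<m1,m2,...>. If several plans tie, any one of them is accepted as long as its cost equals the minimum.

Selinger DP (subsets sized 1..n):
  {C}: scan cost=120, card=120
  {A}: scan cost=50, card=50
  {D}: scan cost=120, card=120
  {B}: scan cost=100, card=100
  {AC}: card=120; try (A,hash)→840, (A,nl_idx)→960, (C,merge)→1360, (A,merge)→1430, (C,hash)→1780, (C,nl)→6050 …(+1); best=840 via (A,hash)
  {AD}: card=100; try (D,nl_idx)→500, (A,hash)→840, (A,nl_idx)→940, (D,merge)→1360, (A,merge)→1430, (D,hash)→1780 …(+2); best=500 via (D,nl_idx)
  {BD}: card=6000; try (B,hash)→1640, (D,merge)→1860, (D,hash)→1880, (B,merge)→1880, (D,nl_idx)→6800, (D,nl)→12100 …(+1); best=1640 via (B,hash)
  {ACD}: card=240; try (D,nl_idx)→1920, (C,merge)→2260, (C,hash)→2280, (D,hash)→2640, (D,merge)→2760, (C,nl)→12500 …(+1); best=1920 via (D,nl_idx)
  {ABD}: card=5000; try (B,hash)→2000, (B,merge)→2100, (A,hash)→8240, (B,nl)→10500, (A,nl_idx)→42640, (A,merge)→85990 …(+1); best=2000 via (B,hash)
  {ABCD}: card=12000; try (B,hash)→3560, (B,merge)→4880, (C,hash)→8680, (B,nl)→25920, (C,merge)→72960, (C,nl)→602000; best=3560 via (B,hash)

cost=3560; order=C,A,D,B; methods=hash,nl_idx,hash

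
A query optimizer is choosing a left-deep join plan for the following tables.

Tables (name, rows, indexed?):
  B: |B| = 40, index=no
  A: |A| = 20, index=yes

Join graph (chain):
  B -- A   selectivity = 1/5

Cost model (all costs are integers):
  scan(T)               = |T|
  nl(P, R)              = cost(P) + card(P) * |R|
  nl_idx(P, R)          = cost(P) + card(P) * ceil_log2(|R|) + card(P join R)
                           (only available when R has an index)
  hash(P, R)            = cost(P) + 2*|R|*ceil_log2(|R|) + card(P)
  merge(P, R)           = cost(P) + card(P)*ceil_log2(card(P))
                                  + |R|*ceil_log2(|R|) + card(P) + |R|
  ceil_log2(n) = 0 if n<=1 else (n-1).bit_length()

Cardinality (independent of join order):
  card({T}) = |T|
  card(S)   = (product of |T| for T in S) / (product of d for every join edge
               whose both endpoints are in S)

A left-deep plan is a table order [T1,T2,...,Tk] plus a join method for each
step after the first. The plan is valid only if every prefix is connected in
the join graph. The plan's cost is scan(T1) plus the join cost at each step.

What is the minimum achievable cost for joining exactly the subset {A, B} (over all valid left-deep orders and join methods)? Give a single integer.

Selinger DP over subsets of {A,B}:
  {B}: scan cost=40, card=40
  {A}: scan cost=20, card=20
  {AB}: card=160; try (A,hash)→280, (A,nl_idx)→400, (B,merge)→420, (A,merge)→440, (B,hash)→520, (B,nl)→820 …(+1); best=280 via (A,hash)

280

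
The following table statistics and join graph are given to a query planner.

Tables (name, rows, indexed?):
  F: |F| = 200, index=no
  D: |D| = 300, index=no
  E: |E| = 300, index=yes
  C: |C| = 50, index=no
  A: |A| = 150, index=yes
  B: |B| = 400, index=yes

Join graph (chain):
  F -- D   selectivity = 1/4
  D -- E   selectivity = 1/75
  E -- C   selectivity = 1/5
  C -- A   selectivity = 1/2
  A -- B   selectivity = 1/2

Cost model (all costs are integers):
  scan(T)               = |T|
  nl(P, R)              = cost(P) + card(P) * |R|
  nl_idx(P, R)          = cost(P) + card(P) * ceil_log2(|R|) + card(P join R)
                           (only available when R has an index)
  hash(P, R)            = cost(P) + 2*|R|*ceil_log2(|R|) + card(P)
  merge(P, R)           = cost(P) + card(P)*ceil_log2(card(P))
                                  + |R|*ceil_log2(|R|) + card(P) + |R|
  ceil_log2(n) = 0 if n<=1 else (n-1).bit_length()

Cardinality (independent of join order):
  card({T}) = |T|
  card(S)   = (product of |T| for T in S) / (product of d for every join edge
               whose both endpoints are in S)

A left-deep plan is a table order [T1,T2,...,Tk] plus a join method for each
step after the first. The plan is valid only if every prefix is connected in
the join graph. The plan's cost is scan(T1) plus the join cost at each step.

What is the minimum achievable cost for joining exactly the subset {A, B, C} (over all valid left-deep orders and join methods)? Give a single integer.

11850

Selinger DP over subsets of {A,B,C}:
  {C}: scan cost=50, card=50
  {A}: scan cost=150, card=150
  {B}: scan cost=400, card=400
  {AC}: card=3750; try (C,hash)→900, (A,merge)→1750, (C,merge)→1850, (A,hash)→2500, (A,nl_idx)→4200, (A,nl)→7550 …(+1); best=900 via (C,hash)
  {AB}: card=30000; try (A,hash)→3200, (B,merge)→5500, (A,merge)→5750, (B,hash)→7500, (B,nl_idx)→31500, (A,nl_idx)→33600 …(+2); best=3200 via (A,hash)
  {ABC}: card=750000; try (B,hash)→11850, (C,hash)→33800, (B,merge)→53650, (C,merge)→483550, (B,nl_idx)→784650, (B,nl)→1500900 …(+1); best=11850 via (B,hash)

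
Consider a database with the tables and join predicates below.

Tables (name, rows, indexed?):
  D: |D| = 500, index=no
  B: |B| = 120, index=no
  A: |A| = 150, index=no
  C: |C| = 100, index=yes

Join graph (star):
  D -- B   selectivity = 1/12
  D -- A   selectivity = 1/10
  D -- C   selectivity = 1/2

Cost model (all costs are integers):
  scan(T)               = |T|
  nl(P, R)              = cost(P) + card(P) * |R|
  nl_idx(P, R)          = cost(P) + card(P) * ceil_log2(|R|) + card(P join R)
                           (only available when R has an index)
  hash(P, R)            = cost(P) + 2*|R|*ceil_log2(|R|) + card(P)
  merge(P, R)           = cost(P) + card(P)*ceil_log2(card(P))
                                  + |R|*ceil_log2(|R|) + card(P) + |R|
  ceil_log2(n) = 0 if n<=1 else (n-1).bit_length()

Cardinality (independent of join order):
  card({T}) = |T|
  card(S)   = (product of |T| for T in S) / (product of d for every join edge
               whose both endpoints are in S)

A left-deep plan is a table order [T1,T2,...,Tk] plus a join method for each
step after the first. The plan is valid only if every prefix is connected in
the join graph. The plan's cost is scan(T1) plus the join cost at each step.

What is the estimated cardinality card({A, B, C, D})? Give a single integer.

Tables in S: A(150), B(120), C(100), D(500)
Edges inside S: D-B(d=12), D-A(d=10), D-C(d=2)
numerator = 150 * 120 * 100 * 500 = 900000000
denominator = 12 * 10 * 2 = 240
card(S) = 900000000 / 240 = 3750000

3750000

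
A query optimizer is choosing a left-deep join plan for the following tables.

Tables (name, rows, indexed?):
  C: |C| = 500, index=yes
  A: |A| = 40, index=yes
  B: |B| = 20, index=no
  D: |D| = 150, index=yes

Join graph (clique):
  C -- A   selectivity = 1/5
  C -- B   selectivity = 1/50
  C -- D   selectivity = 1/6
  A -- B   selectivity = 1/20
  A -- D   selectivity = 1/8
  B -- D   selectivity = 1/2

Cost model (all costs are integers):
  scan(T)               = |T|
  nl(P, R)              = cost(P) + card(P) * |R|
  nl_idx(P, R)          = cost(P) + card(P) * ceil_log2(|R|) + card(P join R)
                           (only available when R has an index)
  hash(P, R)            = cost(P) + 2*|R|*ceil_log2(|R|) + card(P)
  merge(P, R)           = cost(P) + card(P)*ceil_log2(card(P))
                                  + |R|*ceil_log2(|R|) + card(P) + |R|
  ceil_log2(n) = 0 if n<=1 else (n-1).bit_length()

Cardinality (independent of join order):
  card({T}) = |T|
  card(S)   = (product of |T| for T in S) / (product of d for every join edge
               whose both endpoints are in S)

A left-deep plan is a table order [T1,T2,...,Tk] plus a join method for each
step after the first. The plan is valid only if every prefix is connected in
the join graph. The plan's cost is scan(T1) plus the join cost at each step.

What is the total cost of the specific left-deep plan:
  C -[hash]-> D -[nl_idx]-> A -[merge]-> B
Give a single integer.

278520

step 1: scan C: cost=500, card=500
step 2: join D via hash
    card(P join D) = 500*150/(6) = 12500
    cost = 500 + 2*150*8 + 500 = 3400
step 3: join A via nl_idx
    card(P join A) = 12500*40/(5*8) = 12500
    cost = 3400 + 12500*6 + 12500 = 90900
step 4: join B via merge
    card(P join B) = 12500*20/(50*20*2) = 125
    cost = 90900 + 12500*14 + 20*5 + 12500 + 20 = 278520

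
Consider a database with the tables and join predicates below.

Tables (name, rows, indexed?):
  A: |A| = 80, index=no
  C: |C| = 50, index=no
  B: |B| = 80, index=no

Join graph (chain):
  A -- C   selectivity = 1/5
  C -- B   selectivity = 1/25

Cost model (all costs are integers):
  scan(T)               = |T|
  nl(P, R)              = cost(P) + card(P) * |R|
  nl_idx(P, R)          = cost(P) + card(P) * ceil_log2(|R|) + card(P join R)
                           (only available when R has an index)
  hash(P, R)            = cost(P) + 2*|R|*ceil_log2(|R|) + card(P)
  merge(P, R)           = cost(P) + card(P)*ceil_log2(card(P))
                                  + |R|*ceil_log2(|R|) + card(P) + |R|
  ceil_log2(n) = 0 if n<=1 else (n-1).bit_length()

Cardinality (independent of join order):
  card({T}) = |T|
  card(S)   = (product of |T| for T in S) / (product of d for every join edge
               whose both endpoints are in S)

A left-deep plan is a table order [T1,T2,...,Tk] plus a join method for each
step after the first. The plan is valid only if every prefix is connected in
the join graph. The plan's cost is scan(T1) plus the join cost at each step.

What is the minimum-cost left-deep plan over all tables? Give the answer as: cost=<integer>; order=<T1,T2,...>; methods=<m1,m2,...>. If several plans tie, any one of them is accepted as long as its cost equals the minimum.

cost=2040; order=B,C,A; methods=hash,hash

Selinger DP (subsets sized 1..n):
  {A}: scan cost=80, card=80
  {C}: scan cost=50, card=50
  {B}: scan cost=80, card=80
  {AC}: card=800; try (C,hash)→760, (A,merge)→1040, (C,merge)→1070, (A,hash)→1220, (A,nl)→4050, (C,nl)→4080; best=760 via (C,hash)
  {BC}: card=160; try (C,hash)→760, (B,merge)→1040, (C,merge)→1070, (B,hash)→1220, (B,nl)→4050, (C,nl)→4080; best=760 via (C,hash)
  {ABC}: card=2560; try (A,hash)→2040, (B,hash)→2680, (A,merge)→2840, (B,merge)→10200, (A,nl)→13560, (B,nl)→64760; best=2040 via (A,hash)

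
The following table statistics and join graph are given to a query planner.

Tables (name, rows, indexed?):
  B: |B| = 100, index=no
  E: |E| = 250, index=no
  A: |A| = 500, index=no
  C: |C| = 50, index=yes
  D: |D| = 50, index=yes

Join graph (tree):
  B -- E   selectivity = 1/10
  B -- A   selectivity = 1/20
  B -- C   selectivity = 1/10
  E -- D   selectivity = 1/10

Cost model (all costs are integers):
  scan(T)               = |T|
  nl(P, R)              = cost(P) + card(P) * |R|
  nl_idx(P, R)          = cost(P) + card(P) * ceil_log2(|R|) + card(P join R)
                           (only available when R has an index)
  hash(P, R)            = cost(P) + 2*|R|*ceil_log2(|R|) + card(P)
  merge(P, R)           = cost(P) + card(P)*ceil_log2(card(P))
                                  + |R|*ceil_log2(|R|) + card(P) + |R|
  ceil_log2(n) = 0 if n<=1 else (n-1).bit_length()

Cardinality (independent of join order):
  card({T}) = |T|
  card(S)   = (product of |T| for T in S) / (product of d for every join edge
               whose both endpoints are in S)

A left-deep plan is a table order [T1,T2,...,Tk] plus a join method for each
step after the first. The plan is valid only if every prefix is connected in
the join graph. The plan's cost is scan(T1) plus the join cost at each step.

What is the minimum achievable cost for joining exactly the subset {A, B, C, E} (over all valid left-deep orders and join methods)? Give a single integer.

Selinger DP over subsets of {A,B,C,E}:
  {B}: scan cost=100, card=100
  {E}: scan cost=250, card=250
  {A}: scan cost=500, card=500
  {C}: scan cost=50, card=50
  {BE}: card=2500; try (B,hash)→1900, (E,merge)→3150, (B,merge)→3300, (E,hash)→4200, (E,nl)→25100, (B,nl)→25250; best=1900 via (B,hash)
  {AB}: card=2500; try (B,hash)→2400, (A,merge)→5900, (B,merge)→6300, (A,hash)→9200, (A,nl)→50100, (B,nl)→50500; best=2400 via (B,hash)
  {BC}: card=500; try (C,hash)→800, (C,nl_idx)→1200, (B,merge)→1200, (C,merge)→1250, (B,hash)→1500, (B,nl)→5050 …(+1); best=800 via (C,hash)
  {ABE}: card=62500; try (E,hash)→8900, (A,hash)→13400, (E,merge)→37150, (A,merge)→39400, (E,nl)→627400, (A,nl)→1251900; best=8900 via (E,hash)
  {BCE}: card=12500; try (C,hash)→5000, (E,hash)→5300, (E,merge)→8050, (C,nl_idx)→29400, (C,merge)→34750, (E,nl)→125800 …(+1); best=5000 via (C,hash)
  {ABC}: card=12500; try (C,hash)→5500, (A,hash)→10300, (A,merge)→10800, (C,nl_idx)→29900, (C,merge)→35250, (C,nl)→127400 …(+1); best=5500 via (C,hash)
  {ABCE}: card=312500; try (E,hash)→22000, (A,hash)→26500, (C,hash)→72000, (E,merge)→195250, (A,merge)→197500, (C,nl_idx)→696400 …(+4); best=22000 via (E,hash)

22000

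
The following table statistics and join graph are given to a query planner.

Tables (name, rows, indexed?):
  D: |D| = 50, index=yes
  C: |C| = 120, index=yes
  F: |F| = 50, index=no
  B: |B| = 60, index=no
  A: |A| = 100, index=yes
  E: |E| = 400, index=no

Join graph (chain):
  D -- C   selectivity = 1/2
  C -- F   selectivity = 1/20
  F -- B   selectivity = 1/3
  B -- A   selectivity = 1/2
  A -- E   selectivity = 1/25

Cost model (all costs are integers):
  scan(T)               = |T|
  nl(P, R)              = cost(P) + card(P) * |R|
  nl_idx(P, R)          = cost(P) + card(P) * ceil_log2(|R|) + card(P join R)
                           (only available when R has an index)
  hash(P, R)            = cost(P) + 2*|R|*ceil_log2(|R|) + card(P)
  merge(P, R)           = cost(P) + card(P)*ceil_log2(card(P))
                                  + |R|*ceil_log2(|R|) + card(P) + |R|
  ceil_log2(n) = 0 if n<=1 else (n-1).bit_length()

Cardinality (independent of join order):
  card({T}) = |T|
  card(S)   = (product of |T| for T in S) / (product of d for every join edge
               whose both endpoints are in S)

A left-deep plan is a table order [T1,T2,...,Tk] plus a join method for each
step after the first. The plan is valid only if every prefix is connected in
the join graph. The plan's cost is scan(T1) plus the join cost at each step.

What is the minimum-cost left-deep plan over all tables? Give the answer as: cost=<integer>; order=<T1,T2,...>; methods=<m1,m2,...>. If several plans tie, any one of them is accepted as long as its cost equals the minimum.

cost=5116920; order=F,C,B,A,E,D; methods=nl_idx,hash,hash,hash,hash

Selinger DP (subsets sized 1..n):
  {D}: scan cost=50, card=50
  {C}: scan cost=120, card=120
  {F}: scan cost=50, card=50
  {B}: scan cost=60, card=60
  {A}: scan cost=100, card=100
  {E}: scan cost=400, card=400
  {CD}: card=3000; try (D,hash)→840, (C,merge)→1360, (D,merge)→1430, (C,hash)→1780, (C,nl_idx)→3400, (D,nl_idx)→3840 …(+2); best=840 via (D,hash)
  {CF}: card=300; try (C,nl_idx)→700, (F,hash)→840, (C,merge)→1360, (F,merge)→1430, (C,hash)→1780, (C,nl)→6050 …(+1); best=700 via (C,nl_idx)
  {BF}: card=1000; try (F,hash)→720, (B,hash)→820, (B,merge)→820, (F,merge)→830, (B,nl)→3050, (F,nl)→3060; best=720 via (F,hash)
  {AB}: card=3000; try (B,hash)→920, (A,merge)→1280, (B,merge)→1320, (A,hash)→1520, (A,nl_idx)→3480, (A,nl)→6060 …(+1); best=920 via (B,hash)
  {AE}: card=1600; try (A,hash)→2200, (A,nl_idx)→4800, (E,merge)→4900, (A,merge)→5200, (E,hash)→7400, (E,nl)→40100 …(+1); best=2200 via (A,hash)
  {CDF}: card=7500; try (D,hash)→1600, (D,merge)→4050, (F,hash)→4440, (D,nl_idx)→10000, (D,nl)→15700, (F,merge)→40190 …(+1); best=1600 via (D,hash)
  {BCF}: card=6000; try (B,hash)→1720, (C,hash)→3400, (B,merge)→4120, (C,merge)→12680, (C,nl_idx)→13720, (B,nl)→18700 …(+1); best=1720 via (B,hash)
  {ABF}: card=50000; try (A,hash)→3120, (F,hash)→4520, (A,merge)→12520, (F,merge)→40270, (A,nl_idx)→57720, (A,nl)→100720 …(+1); best=3120 via (A,hash)
  {ABE}: card=48000; try (B,hash)→4520, (E,hash)→11120, (B,merge)→21820, (E,merge)→43920, (B,nl)→98200, (E,nl)→1200920; best=4520 via (B,hash)
  {BCDF}: card=150000; try (D,hash)→8320, (B,hash)→9820, (D,merge)→86070, (B,merge)→107020, (D,nl_idx)→187720, (D,nl)→301720 …(+1); best=8320 via (D,hash)
  {ABCF}: card=300000; try (A,hash)→9120, (C,hash)→54800, (A,merge)→86520, (A,nl_idx)→343720, (A,nl)→601720, (C,nl_idx)→653120 …(+2); best=9120 via (A,hash)
  {ABEF}: card=800000; try (F,hash)→53120, (E,hash)→60320, (F,merge)→820870, (E,merge)→857120, (F,nl)→2404520, (E,nl)→20003120; best=53120 via (F,hash)
  {ABCDF}: card=7500000; try (A,hash)→159720, (D,hash)→309720, (A,merge)→2859120, (D,merge)→6009470, (A,nl_idx)→8558320, (D,nl_idx)→9309120 …(+2); best=159720 via (A,hash)
  {ABCEF}: card=4800000; try (E,hash)→316320, (C,hash)→854800, (E,merge)→6013120, (C,nl_idx)→10453120, (C,merge)→16854080, (C,nl)→96053120 …(+1); best=316320 via (E,hash)
  {ABCDEF}: card=120000000; try (D,hash)→5116920, (E,hash)→7666920, (D,merge)→115516670, (D,nl_idx)→149116320, (E,merge)→180163720, (D,nl)→240316320 …(+1); best=5116920 via (D,hash)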